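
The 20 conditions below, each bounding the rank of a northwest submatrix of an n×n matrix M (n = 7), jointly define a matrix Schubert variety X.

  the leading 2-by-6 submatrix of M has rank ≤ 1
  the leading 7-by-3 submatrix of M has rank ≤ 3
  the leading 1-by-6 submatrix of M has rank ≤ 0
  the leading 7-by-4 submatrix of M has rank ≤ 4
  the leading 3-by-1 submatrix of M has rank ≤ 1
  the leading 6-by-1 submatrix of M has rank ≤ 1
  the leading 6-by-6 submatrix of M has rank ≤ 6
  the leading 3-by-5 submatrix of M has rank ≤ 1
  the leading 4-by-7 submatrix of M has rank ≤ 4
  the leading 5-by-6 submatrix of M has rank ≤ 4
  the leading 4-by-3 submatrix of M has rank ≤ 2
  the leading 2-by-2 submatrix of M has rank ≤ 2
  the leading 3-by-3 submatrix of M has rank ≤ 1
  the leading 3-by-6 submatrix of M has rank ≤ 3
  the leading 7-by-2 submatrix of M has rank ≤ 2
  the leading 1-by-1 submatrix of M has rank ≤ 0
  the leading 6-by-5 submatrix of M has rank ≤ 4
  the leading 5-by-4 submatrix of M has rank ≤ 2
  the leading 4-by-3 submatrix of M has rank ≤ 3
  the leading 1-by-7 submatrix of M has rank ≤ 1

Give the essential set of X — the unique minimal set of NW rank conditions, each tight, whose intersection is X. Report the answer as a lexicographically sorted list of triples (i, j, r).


Reconstructing r_w from the 20 given conditions:

  R[1]: 0 | 0 | 0 | 0 | 0 | 0 | 1
  R[2]: 1 | 1 | 1 | 1 | 1 | 1 | 2
  R[3]: 1 | 1 | 1 | 1 | 1 | 2 | 3
  R[4]: 1 | 2 | 2 | 2 | 2 | 3 | 4
  R[5]: 1 | 2 | 2 | 2 | 3 | 4 | 5
  R[6]: 1 | 2 | 3 | 3 | 4 | 5 | 6
  R[7]: 1 | 2 | 3 | 4 | 5 | 6 | 7

giving w = (7, 1, 6, 2, 5, 3, 4) via Δ²R.

3 SE-corners of the 12-cell Rothe diagram give Ess(w):

[(1, 6, 0), (3, 5, 1), (5, 4, 2)]


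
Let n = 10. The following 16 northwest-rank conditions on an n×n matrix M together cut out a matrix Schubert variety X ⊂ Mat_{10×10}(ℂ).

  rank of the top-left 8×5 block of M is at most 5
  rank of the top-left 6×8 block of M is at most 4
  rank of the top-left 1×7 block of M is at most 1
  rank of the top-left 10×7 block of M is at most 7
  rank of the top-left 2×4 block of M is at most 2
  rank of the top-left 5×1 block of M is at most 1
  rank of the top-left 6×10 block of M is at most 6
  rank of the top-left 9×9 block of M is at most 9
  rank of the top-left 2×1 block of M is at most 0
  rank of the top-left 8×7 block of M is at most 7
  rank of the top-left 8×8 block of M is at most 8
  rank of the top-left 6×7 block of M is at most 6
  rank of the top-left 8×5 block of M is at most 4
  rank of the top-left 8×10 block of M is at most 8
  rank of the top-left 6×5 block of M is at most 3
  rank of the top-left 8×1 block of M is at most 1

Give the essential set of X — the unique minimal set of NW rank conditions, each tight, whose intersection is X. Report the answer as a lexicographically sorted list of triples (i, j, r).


Rank table r_w(10×10) implied by the 16 constraints:

  i=1: 0  1  1  1  1  1  1  1  1  1
  i=2: 0  1  2  2  2  2  2  2  2  2
  i=3: 1  2  3  3  3  3  3  3  3  3
  i=4: 1  2  3  3  3  4  4  4  4  4
  i=5: 1  2  3  3  3  4  4  4  5  5
  i=6: 1  2  3  3  3  4  4  4  5  6
  i=7: 1  2  3  4  4  5  5  5  6  7
  i=8: 1  2  3  4  4  5  6  6  7  8
  i=9: 1  2  3  4  5  6  7  7  8  9
  i=10: 1  2  3  4  5  6  7  8  9  10

the unique w with this rank table is (2, 3, 1, 6, 9, 10, 4, 7, 5, 8).

ℓ(w)=13; the 4 essential cells (i,j,r):

[(2, 1, 0), (6, 5, 3), (6, 8, 4), (8, 5, 4)]


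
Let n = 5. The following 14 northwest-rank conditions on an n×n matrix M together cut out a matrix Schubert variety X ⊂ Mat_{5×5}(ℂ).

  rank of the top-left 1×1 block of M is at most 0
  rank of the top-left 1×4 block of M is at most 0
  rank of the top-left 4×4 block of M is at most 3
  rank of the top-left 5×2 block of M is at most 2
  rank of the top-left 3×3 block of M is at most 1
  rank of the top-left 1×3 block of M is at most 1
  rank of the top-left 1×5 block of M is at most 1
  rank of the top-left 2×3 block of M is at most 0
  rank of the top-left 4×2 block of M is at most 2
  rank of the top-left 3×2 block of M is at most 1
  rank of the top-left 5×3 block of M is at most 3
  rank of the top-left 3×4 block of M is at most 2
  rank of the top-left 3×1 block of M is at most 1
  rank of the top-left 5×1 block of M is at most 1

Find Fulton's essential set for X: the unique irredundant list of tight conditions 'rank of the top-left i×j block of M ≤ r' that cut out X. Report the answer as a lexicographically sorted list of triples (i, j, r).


Recovering R(i,j) via the rank-extension bound from the 14 conditions:

  row 1: 0 0 0 0 1
  row 2: 0 0 0 1 2
  row 3: 1 1 1 2 3
  row 4: 1 2 2 3 4
  row 5: 1 2 3 4 5

the unique w with this rank table is (5, 4, 1, 2, 3).

2 SE-corners of the 7-cell Rothe diagram give Ess(w):

[(1, 4, 0), (2, 3, 0)]


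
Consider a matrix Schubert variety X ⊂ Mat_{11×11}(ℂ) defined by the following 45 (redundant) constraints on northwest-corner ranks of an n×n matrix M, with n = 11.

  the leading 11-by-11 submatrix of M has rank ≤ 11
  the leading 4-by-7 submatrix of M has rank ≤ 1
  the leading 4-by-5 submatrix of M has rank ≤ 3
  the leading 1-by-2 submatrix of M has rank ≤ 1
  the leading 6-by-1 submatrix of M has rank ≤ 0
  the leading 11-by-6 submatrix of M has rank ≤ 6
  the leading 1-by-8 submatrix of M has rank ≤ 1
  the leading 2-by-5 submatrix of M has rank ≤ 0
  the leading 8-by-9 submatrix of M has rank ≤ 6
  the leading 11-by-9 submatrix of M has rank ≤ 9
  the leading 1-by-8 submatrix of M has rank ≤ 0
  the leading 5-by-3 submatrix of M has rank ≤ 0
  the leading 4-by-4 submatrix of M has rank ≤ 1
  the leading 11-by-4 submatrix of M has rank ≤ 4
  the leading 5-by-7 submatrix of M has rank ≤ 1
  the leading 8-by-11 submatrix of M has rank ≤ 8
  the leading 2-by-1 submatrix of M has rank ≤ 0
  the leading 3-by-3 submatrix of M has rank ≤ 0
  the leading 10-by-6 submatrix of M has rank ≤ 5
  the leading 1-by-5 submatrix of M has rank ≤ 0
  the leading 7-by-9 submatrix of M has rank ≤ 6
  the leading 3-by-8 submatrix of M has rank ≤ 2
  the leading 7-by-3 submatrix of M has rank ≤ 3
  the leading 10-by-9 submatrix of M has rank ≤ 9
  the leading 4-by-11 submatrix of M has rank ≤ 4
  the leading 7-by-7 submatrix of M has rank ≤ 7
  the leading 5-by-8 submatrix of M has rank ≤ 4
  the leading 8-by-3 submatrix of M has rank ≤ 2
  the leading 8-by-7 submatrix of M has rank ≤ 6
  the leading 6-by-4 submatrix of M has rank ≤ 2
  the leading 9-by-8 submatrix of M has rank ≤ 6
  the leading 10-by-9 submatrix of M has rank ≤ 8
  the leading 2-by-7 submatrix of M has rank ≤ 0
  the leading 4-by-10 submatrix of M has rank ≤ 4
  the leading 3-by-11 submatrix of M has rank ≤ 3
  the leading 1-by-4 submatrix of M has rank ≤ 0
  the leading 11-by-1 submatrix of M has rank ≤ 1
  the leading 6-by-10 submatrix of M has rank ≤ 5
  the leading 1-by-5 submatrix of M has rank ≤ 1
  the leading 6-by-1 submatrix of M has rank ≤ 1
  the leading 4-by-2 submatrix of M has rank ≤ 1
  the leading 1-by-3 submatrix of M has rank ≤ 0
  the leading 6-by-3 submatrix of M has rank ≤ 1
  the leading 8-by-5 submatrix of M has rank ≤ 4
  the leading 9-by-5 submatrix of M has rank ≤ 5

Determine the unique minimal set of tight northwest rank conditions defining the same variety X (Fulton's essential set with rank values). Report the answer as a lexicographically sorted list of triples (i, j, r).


Computing R[i][j] = min implied NW-rank bound (n=11, 45 conditions):

  row 1: 0, 0, 0, 0, 0, 0, 0, 0, 1, 1, 1
  row 2: 0, 0, 0, 0, 0, 0, 0, 1, 2, 2, 2
  row 3: 0, 0, 0, 1, 1, 1, 1, 2, 3, 3, 3
  row 4: 0, 0, 0, 1, 1, 1, 1, 2, 3, 4, 4
  row 5: 0, 0, 0, 1, 1, 1, 1, 2, 3, 4, 5
  row 6: 0, 1, 1, 2, 2, 2, 2, 3, 4, 5, 6
  row 7: 1, 2, 2, 3, 3, 3, 3, 4, 5, 6, 7
  row 8: 1, 2, 2, 3, 4, 4, 4, 5, 6, 7, 8
  row 9: 1, 2, 3, 4, 5, 5, 5, 6, 7, 8, 9
  row 10: 1, 2, 3, 4, 5, 5, 6, 7, 8, 9, 10
  row 11: 1, 2, 3, 4, 5, 6, 7, 8, 9, 10, 11

reading off 1-entries of Δ²R: w = (9, 8, 4, 10, 11, 2, 1, 5, 3, 7, 6).

Fulton essential set (7 of the 33 Rothe cells):

[(1, 8, 0), (2, 7, 0), (5, 3, 0), (5, 7, 1), (6, 1, 0), (8, 3, 2), (10, 6, 5)]


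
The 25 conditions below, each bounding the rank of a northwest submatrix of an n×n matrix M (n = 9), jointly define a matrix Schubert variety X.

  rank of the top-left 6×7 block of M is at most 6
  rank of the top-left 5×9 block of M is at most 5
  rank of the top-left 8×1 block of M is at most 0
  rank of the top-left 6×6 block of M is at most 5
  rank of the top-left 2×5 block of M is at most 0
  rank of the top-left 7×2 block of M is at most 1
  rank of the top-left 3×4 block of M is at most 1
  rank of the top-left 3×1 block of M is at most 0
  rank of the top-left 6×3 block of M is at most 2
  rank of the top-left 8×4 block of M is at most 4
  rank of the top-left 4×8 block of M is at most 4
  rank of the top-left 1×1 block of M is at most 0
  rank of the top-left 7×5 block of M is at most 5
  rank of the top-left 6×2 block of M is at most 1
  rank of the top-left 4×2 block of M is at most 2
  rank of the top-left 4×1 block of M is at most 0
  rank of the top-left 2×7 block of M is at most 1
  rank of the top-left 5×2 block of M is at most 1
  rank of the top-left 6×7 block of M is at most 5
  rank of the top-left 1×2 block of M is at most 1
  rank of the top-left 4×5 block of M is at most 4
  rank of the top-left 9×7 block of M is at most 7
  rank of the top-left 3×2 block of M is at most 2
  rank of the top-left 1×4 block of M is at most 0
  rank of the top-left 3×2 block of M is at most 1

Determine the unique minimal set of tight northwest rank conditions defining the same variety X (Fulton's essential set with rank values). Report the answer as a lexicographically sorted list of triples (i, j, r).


Propagating the 25 rank bounds to every northwest block:

  row 1: 0  0  0  0  0  1  1  1  1
  row 2: 0  0  0  0  0  1  1  2  2
  row 3: 0  1  1  1  1  2  2  3  3
  row 4: 0  1  2  2  2  3  3  4  4
  row 5: 0  1  2  3  3  4  4  5  5
  row 6: 0  1  2  3  4  5  5  6  6
  row 7: 0  1  2  3  4  5  6  7  7
  row 8: 0  1  2  3  4  5  6  7  8
  row 9: 1  2  3  4  5  6  7  8  9

hence w(1..9) = (6, 8, 2, 3, 4, 5, 7, 9, 1).

Rothe diagram D(w) (17 cells), 3 SE-corners (essential conditions):

[(2, 5, 0), (2, 7, 1), (8, 1, 0)]


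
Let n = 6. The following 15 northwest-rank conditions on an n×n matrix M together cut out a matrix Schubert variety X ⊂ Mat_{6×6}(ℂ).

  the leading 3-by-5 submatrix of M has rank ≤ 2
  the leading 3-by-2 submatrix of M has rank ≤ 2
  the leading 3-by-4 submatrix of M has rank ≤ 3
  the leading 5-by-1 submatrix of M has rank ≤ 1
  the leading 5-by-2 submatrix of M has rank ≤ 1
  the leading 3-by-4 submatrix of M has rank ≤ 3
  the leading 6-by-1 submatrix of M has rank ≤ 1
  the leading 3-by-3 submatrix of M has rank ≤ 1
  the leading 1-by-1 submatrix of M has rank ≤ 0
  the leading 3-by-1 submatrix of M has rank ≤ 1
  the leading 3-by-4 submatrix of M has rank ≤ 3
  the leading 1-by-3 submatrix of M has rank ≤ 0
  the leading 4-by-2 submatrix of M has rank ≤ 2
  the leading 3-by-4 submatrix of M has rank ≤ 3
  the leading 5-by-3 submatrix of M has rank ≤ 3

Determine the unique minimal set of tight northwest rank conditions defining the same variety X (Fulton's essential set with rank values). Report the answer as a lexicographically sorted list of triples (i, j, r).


Computing R[i][j] = min implied NW-rank bound (n=6, 15 conditions):

  0 | 0 | 0 | 1 | 1 | 1
  1 | 1 | 1 | 2 | 2 | 2
  1 | 1 | 1 | 2 | 2 | 3
  1 | 1 | 2 | 3 | 3 | 4
  1 | 1 | 2 | 3 | 4 | 5
  1 | 2 | 3 | 4 | 5 | 6

reading off 1-entries of Δ²R: w = (4, 1, 6, 3, 5, 2).

ℓ(w)=8; the 4 essential cells (i,j,r):

[(1, 3, 0), (3, 3, 1), (3, 5, 2), (5, 2, 1)]


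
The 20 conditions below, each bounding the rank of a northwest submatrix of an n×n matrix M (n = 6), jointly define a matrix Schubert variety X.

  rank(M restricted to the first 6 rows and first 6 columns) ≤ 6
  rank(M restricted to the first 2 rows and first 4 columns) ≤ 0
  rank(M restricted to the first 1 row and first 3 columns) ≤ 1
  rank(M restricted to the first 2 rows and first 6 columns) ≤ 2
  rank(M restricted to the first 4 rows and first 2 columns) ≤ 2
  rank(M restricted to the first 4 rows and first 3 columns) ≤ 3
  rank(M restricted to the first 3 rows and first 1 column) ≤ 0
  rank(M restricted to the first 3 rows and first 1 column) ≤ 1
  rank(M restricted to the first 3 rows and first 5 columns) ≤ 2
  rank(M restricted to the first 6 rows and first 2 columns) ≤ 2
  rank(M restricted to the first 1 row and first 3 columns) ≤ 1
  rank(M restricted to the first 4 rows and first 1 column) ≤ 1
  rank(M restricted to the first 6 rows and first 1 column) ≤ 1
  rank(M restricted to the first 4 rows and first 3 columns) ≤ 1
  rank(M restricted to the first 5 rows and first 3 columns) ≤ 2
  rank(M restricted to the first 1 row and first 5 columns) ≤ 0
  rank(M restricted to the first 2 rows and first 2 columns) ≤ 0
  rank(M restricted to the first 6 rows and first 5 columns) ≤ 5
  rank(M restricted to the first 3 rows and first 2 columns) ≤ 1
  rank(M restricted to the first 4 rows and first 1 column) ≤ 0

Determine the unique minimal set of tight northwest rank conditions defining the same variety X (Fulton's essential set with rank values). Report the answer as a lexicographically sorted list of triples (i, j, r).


The tightest implied rank at each (i,j), from the 20 conditions:

  i=1: 0  0  0  0  0  1
  i=2: 0  0  0  0  1  2
  i=3: 0  1  1  1  2  3
  i=4: 0  1  1  2  3  4
  i=5: 1  2  2  3  4  5
  i=6: 1  2  3  4  5  6

the unique w with this rank table is (6, 5, 2, 4, 1, 3).

Fulton essential set (4 of the 12 Rothe cells):

[(1, 5, 0), (2, 4, 0), (4, 1, 0), (4, 3, 1)]


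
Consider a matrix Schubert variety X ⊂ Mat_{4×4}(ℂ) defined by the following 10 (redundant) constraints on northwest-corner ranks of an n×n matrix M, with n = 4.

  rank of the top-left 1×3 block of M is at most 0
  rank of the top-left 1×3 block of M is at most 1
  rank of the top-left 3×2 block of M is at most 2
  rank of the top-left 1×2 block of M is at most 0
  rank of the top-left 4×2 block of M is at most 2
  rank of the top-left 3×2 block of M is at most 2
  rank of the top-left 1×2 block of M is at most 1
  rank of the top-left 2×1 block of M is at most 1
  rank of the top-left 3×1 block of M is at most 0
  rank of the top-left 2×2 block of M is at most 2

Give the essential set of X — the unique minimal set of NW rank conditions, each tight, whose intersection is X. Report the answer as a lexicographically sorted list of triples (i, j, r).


Propagating the 10 rank bounds to every northwest block:

  0 | 0 | 0 | 1
  0 | 1 | 1 | 2
  0 | 1 | 2 | 3
  1 | 2 | 3 | 4

so w = (4, 2, 3, 1).

Fulton essential set (2 of the 5 Rothe cells):

[(1, 3, 0), (3, 1, 0)]


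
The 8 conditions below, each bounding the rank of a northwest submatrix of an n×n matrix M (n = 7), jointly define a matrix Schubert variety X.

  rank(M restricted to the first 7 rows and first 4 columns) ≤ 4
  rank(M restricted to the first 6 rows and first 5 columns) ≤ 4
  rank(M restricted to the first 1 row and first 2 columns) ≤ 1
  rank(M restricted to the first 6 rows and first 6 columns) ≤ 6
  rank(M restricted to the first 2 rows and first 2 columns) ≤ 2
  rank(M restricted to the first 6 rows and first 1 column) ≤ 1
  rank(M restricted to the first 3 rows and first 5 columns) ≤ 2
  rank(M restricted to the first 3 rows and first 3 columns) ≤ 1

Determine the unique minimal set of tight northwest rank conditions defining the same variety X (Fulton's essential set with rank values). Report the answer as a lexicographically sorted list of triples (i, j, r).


The tightest implied rank at each (i,j), from the 8 conditions:

  1  1  1  1  1  1  1
  1  1  1  2  2  2  2
  1  1  1  2  2  3  3
  1  2  2  3  3  4  4
  1  2  3  4  4  5  5
  1  2  3  4  4  5  6
  1  2  3  4  5  6  7

second differences of R give the permutation w = (1, 4, 6, 2, 3, 7, 5).

D(w) has 6 cells with 3 SE-corners; essential set:

[(3, 3, 1), (3, 5, 2), (6, 5, 4)]


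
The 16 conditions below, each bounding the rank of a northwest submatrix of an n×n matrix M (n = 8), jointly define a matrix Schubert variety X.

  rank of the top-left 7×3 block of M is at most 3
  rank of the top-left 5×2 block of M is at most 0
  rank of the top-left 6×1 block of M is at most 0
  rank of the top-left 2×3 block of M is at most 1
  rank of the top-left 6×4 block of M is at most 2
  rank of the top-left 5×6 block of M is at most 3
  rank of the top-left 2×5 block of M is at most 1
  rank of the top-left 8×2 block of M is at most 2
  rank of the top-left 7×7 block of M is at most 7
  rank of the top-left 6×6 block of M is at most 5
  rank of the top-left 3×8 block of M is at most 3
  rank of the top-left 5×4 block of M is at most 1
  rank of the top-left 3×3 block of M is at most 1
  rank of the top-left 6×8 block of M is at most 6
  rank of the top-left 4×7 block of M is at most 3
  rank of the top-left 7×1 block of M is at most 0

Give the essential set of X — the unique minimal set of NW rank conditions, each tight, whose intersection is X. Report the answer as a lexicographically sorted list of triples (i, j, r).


Propagating the 16 rank bounds to every northwest block:

  R[1]: 0 | 0 | 1 | 1 | 1 | 1 | 1 | 1
  R[2]: 0 | 0 | 1 | 1 | 1 | 2 | 2 | 2
  R[3]: 0 | 0 | 1 | 1 | 2 | 3 | 3 | 3
  R[4]: 0 | 0 | 1 | 1 | 2 | 3 | 3 | 4
  R[5]: 0 | 0 | 1 | 1 | 2 | 3 | 4 | 5
  R[6]: 0 | 1 | 2 | 2 | 3 | 4 | 5 | 6
  R[7]: 0 | 1 | 2 | 3 | 4 | 5 | 6 | 7
  R[8]: 1 | 2 | 3 | 4 | 5 | 6 | 7 | 8

the unique w with this rank table is (3, 6, 5, 8, 7, 2, 4, 1).

|D(w)|=18, |Ess(w)|=5:

[(2, 5, 1), (4, 7, 3), (5, 2, 0), (5, 4, 1), (7, 1, 0)]


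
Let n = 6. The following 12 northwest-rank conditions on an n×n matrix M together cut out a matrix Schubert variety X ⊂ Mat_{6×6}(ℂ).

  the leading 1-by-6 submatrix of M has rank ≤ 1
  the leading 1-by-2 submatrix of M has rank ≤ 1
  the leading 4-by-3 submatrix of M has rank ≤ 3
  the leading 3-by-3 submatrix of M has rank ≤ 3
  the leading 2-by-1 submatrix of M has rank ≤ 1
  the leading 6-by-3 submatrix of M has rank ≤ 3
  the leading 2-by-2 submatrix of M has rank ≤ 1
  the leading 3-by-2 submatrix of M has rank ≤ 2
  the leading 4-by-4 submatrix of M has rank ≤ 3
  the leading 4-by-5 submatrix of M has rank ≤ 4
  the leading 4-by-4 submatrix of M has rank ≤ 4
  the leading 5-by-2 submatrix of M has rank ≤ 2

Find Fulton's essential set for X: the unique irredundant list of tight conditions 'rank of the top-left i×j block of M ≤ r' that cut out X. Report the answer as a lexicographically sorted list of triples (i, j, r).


Reconstructing r_w from the 12 given conditions:

  i=1: 1 | 1 | 1 | 1 | 1 | 1
  i=2: 1 | 1 | 2 | 2 | 2 | 2
  i=3: 1 | 2 | 3 | 3 | 3 | 3
  i=4: 1 | 2 | 3 | 3 | 4 | 4
  i=5: 1 | 2 | 3 | 4 | 5 | 5
  i=6: 1 | 2 | 3 | 4 | 5 | 6

giving w = (1, 3, 2, 5, 4, 6) via Δ²R.

D(w) has 2 cells with 2 SE-corners; essential set:

[(2, 2, 1), (4, 4, 3)]


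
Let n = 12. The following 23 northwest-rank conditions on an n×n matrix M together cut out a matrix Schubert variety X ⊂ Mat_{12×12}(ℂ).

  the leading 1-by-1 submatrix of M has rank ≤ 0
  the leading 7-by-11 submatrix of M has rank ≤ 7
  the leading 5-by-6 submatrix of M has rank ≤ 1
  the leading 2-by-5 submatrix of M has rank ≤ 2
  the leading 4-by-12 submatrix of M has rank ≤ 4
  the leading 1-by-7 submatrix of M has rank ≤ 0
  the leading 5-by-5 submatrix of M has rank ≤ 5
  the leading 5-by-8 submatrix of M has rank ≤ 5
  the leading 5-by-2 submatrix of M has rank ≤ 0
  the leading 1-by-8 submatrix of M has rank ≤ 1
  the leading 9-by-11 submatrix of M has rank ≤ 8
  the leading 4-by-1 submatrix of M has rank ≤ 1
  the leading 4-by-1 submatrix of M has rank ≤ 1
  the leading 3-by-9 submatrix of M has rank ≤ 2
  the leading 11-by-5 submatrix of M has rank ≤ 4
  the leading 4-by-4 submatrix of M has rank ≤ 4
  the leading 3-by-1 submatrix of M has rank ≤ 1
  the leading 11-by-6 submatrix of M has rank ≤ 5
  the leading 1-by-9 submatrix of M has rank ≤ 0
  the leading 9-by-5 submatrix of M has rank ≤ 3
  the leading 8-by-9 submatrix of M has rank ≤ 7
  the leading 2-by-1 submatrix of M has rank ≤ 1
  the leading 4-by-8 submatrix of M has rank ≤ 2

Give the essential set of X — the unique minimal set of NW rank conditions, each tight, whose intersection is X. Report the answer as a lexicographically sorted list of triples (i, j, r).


Computing R[i][j] = min implied NW-rank bound (n=12, 23 conditions):

  0  0  0  0  0  0  0  0  0  1  1  1
  0  0  1  1  1  1  1  1  1  2  2  2
  0  0  1  1  1  1  2  2  2  3  3  3
  0  0  1  1  1  1  2  2  3  4  4  4
  0  0  1  1  1  1  2  3  4  5  5  5
  1  1  2  2  2  2  3  4  5  6  6  6
  1  2  3  3  3  3  4  5  6  7  7  7
  1  2  3  3  3  4  5  6  7  8  8  8
  1  2  3  3  3  4  5  6  7  8  8  9
  1  2  3  4  4  5  6  7  8  9  9  10
  1  2  3  4  4  5  6  7  8  9  10  11
  1  2  3  4  5  6  7  8  9  10  11  12

giving w = (10, 3, 7, 9, 8, 1, 2, 6, 12, 4, 11, 5) via Δ²R.

ℓ(w)=33; the 7 essential cells (i,j,r):

[(1, 9, 0), (4, 8, 2), (5, 2, 0), (5, 6, 1), (9, 5, 3), (9, 11, 8), (11, 5, 4)]


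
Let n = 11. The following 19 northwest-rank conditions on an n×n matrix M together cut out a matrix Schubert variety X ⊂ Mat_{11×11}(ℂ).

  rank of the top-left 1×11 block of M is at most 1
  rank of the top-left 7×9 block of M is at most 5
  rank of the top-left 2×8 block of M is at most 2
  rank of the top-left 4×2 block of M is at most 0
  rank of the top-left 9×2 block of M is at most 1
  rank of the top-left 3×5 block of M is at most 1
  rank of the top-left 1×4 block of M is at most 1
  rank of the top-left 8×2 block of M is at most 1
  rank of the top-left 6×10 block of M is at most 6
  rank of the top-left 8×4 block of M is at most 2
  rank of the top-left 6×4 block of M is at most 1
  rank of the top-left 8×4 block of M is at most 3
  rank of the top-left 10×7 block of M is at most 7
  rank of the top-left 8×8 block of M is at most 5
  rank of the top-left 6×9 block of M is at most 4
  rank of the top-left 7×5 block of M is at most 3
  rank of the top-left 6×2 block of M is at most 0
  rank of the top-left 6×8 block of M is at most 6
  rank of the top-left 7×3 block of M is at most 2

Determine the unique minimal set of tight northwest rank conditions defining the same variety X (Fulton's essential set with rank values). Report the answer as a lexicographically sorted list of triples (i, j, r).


The tightest implied rank at each (i,j), from the 19 conditions:

  row 1: 0, 0, 1, 1, 1, 1, 1, 1, 1, 1, 1
  row 2: 0, 0, 1, 1, 1, 2, 2, 2, 2, 2, 2
  row 3: 0, 0, 1, 1, 1, 2, 3, 3, 3, 3, 3
  row 4: 0, 0, 1, 1, 2, 3, 4, 4, 4, 4, 4
  row 5: 0, 0, 1, 1, 2, 3, 4, 4, 4, 5, 5
  row 6: 0, 0, 1, 1, 2, 3, 4, 4, 4, 5, 6
  row 7: 1, 1, 2, 2, 3, 4, 5, 5, 5, 6, 7
  row 8: 1, 1, 2, 2, 3, 4, 5, 5, 6, 7, 8
  row 9: 1, 1, 2, 3, 4, 5, 6, 6, 7, 8, 9
  row 10: 1, 2, 3, 4, 5, 6, 7, 7, 8, 9, 10
  row 11: 1, 2, 3, 4, 5, 6, 7, 8, 9, 10, 11

reading off 1-entries of Δ²R: w = (3, 6, 7, 5, 10, 11, 1, 9, 4, 2, 8).

Fulton essential set (7 of the 27 Rothe cells):

[(3, 5, 1), (6, 2, 0), (6, 4, 1), (6, 9, 4), (8, 4, 2), (8, 8, 5), (9, 2, 1)]


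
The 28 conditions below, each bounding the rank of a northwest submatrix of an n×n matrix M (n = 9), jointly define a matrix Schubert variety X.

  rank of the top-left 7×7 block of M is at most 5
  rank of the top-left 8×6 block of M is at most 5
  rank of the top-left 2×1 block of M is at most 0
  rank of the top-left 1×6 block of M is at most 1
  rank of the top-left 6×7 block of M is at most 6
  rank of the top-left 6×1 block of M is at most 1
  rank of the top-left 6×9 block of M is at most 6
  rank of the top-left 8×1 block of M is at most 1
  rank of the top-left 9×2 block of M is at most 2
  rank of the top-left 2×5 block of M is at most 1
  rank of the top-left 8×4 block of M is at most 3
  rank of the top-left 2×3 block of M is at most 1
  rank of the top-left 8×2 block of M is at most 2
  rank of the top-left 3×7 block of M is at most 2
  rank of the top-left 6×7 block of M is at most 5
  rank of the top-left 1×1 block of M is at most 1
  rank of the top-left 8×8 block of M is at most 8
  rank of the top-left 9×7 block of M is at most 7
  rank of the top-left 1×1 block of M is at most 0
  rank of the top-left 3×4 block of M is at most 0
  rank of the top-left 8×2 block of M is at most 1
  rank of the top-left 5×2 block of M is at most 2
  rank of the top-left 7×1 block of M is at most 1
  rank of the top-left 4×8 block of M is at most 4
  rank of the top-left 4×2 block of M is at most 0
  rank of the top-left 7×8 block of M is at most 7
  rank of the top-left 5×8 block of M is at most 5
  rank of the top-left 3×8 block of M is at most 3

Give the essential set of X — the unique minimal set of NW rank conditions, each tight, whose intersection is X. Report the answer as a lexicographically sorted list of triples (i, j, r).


Propagating the 28 rank bounds to every northwest block:

  row 1: 0 0 0 0 1 1 1 1 1
  row 2: 0 0 0 0 1 2 2 2 2
  row 3: 0 0 0 0 1 2 2 3 3
  row 4: 0 0 1 1 2 3 3 4 4
  row 5: 1 1 2 2 3 4 4 5 5
  row 6: 1 1 2 3 4 5 5 6 6
  row 7: 1 1 2 3 4 5 5 6 7
  row 8: 1 1 2 3 4 5 6 7 8
  row 9: 1 2 3 4 5 6 7 8 9

the unique w with this rank table is (5, 6, 8, 3, 1, 4, 9, 7, 2).

ℓ(w)=19; the 5 essential cells (i,j,r):

[(3, 4, 0), (3, 7, 2), (4, 2, 0), (7, 7, 5), (8, 2, 1)]


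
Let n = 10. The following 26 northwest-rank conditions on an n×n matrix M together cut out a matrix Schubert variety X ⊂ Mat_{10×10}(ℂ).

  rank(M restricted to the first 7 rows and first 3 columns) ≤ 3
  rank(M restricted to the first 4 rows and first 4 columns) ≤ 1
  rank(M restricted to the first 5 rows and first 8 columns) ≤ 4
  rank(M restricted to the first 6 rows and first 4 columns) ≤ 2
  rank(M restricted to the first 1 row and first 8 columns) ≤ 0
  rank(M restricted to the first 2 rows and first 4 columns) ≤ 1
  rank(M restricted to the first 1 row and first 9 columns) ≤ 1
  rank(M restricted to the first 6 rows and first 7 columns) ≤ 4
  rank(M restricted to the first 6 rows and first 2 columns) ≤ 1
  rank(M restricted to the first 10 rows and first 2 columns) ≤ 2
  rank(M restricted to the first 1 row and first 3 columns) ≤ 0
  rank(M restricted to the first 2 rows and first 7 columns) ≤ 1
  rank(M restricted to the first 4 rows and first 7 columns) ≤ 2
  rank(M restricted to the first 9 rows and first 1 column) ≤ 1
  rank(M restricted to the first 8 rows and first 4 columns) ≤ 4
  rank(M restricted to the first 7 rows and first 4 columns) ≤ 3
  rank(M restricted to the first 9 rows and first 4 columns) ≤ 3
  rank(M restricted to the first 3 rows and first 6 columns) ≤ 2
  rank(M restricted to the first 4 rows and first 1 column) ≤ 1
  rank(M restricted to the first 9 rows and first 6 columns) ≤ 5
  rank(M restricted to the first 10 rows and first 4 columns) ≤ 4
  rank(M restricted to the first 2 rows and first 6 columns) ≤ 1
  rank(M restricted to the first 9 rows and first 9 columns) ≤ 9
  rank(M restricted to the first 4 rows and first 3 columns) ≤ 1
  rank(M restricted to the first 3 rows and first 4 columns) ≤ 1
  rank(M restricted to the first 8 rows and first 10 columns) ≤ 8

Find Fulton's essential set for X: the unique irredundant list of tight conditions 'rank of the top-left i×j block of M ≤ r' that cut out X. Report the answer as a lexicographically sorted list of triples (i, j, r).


Rank table r_w(10×10) implied by the 26 constraints:

  i=1: 0, 0, 0, 0, 0, 0, 0, 0, 1, 1
  i=2: 1, 1, 1, 1, 1, 1, 1, 1, 2, 2
  i=3: 1, 1, 1, 1, 2, 2, 2, 2, 3, 3
  i=4: 1, 1, 1, 1, 2, 2, 2, 3, 4, 4
  i=5: 1, 1, 2, 2, 3, 3, 3, 4, 5, 5
  i=6: 1, 1, 2, 2, 3, 4, 4, 5, 6, 6
  i=7: 1, 2, 3, 3, 4, 5, 5, 6, 7, 7
  i=8: 1, 2, 3, 3, 4, 5, 6, 7, 8, 8
  i=9: 1, 2, 3, 3, 4, 5, 6, 7, 8, 9
  i=10: 1, 2, 3, 4, 5, 6, 7, 8, 9, 10

hence w(1..10) = (9, 1, 5, 8, 3, 6, 2, 7, 10, 4).

ℓ(w)=21; the 6 essential cells (i,j,r):

[(1, 8, 0), (4, 4, 1), (4, 7, 2), (6, 2, 1), (6, 4, 2), (9, 4, 3)]


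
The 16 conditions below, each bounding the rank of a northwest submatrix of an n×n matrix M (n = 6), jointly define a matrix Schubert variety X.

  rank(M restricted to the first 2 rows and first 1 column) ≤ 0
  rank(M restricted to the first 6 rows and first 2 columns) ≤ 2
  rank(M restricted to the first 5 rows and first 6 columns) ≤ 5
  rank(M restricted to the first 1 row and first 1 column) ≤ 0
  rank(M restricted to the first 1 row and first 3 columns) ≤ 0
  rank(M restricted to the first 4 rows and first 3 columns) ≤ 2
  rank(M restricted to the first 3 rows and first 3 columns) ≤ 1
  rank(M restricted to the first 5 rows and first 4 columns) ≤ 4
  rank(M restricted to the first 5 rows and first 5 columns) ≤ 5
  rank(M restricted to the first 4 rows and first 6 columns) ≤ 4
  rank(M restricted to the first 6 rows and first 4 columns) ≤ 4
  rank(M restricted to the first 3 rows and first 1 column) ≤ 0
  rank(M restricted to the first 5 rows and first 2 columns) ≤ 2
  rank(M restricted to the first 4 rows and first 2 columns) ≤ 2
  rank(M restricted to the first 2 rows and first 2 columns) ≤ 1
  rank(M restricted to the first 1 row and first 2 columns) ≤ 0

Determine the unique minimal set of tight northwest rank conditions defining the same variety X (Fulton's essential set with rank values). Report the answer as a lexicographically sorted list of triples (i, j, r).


The tightest implied rank at each (i,j), from the 16 conditions:

  i=1: 0 0 0 1 1 1
  i=2: 0 1 1 2 2 2
  i=3: 0 1 1 2 3 3
  i=4: 1 2 2 3 4 4
  i=5: 1 2 3 4 5 5
  i=6: 1 2 3 4 5 6

hence w(1..6) = (4, 2, 5, 1, 3, 6).

ℓ(w)=6; the 3 essential cells (i,j,r):

[(1, 3, 0), (3, 1, 0), (3, 3, 1)]


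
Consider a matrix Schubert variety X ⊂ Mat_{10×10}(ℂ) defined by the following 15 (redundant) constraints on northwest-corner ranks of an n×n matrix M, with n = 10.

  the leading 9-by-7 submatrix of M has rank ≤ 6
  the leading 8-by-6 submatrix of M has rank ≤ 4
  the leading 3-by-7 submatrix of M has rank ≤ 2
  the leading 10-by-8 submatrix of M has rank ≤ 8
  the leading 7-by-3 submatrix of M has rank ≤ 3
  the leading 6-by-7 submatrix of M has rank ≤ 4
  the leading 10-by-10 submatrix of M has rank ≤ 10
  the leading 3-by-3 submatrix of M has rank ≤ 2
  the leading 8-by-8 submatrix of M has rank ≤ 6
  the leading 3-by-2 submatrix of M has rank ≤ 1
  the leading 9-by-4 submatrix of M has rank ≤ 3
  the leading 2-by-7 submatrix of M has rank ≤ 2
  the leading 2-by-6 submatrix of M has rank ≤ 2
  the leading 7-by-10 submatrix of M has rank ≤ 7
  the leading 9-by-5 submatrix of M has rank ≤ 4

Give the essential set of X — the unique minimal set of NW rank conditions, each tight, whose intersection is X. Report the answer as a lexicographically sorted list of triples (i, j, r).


Propagating the 15 rank bounds to every northwest block:

  row 1: 1, 1, 1, 1, 1, 1, 1, 1, 1, 1
  row 2: 1, 1, 2, 2, 2, 2, 2, 2, 2, 2
  row 3: 1, 1, 2, 2, 2, 2, 2, 3, 3, 3
  row 4: 1, 2, 3, 3, 3, 3, 3, 4, 4, 4
  row 5: 1, 2, 3, 3, 4, 4, 4, 5, 5, 5
  row 6: 1, 2, 3, 3, 4, 4, 4, 5, 6, 6
  row 7: 1, 2, 3, 3, 4, 4, 5, 6, 7, 7
  row 8: 1, 2, 3, 3, 4, 4, 5, 6, 7, 8
  row 9: 1, 2, 3, 3, 4, 5, 6, 7, 8, 9
  row 10: 1, 2, 3, 4, 5, 6, 7, 8, 9, 10

second differences of R give the permutation w = (1, 3, 8, 2, 5, 9, 7, 10, 6, 4).

|D(w)|=15, |Ess(w)|=5:

[(3, 2, 1), (3, 7, 2), (6, 7, 4), (8, 6, 4), (9, 4, 3)]


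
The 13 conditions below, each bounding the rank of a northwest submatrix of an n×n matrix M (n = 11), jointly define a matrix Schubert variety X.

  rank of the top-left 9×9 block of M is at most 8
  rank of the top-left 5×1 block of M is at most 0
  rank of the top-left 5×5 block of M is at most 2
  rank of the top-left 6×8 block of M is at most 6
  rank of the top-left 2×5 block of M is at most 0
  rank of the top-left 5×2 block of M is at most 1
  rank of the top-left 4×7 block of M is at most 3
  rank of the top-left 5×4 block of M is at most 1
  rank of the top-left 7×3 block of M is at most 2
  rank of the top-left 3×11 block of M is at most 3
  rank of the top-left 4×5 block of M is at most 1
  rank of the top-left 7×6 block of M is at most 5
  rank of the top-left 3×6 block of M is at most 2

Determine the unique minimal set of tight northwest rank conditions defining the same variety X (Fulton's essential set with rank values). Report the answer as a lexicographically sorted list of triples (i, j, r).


Computing R[i][j] = min implied NW-rank bound (n=11, 13 conditions):

  0 0 0 0 0 1 1 1 1 1 1
  0 0 0 0 0 1 2 2 2 2 2
  0 1 1 1 1 2 3 3 3 3 3
  0 1 1 1 1 2 3 4 4 4 4
  0 1 1 1 2 3 4 5 5 5 5
  1 2 2 2 3 4 5 6 6 6 6
  1 2 2 3 4 5 6 7 7 7 7
  1 2 3 4 5 6 7 8 8 8 8
  1 2 3 4 5 6 7 8 8 9 9
  1 2 3 4 5 6 7 8 9 10 10
  1 2 3 4 5 6 7 8 9 10 11

giving w = (6, 7, 2, 8, 5, 1, 4, 3, 10, 9, 11) via Δ²R.

ℓ(w)=20; the 6 essential cells (i,j,r):

[(2, 5, 0), (4, 5, 1), (5, 1, 0), (5, 4, 1), (7, 3, 2), (9, 9, 8)]


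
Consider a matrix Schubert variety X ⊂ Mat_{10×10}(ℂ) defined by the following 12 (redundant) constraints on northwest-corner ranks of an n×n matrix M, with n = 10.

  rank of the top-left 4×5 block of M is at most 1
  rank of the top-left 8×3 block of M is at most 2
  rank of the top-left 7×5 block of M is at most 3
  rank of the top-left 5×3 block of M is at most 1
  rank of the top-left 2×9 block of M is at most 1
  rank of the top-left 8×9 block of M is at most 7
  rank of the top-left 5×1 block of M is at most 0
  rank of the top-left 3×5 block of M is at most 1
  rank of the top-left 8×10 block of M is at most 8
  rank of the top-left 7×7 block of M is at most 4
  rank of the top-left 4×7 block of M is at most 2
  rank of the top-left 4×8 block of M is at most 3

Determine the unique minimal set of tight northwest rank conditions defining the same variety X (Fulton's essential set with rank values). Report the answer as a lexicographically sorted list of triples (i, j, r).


Computing R[i][j] = min implied NW-rank bound (n=10, 12 conditions):

  R[1]: 0 | 1 | 1 | 1 | 1 | 1 | 1 | 1 | 1 | 1
  R[2]: 0 | 1 | 1 | 1 | 1 | 1 | 1 | 1 | 1 | 2
  R[3]: 0 | 1 | 1 | 1 | 1 | 2 | 2 | 2 | 2 | 3
  R[4]: 0 | 1 | 1 | 1 | 1 | 2 | 2 | 3 | 3 | 4
  R[5]: 0 | 1 | 1 | 2 | 2 | 3 | 3 | 4 | 4 | 5
  R[6]: 1 | 2 | 2 | 3 | 3 | 4 | 4 | 5 | 5 | 6
  R[7]: 1 | 2 | 2 | 3 | 3 | 4 | 4 | 5 | 6 | 7
  R[8]: 1 | 2 | 2 | 3 | 4 | 5 | 5 | 6 | 7 | 8
  R[9]: 1 | 2 | 3 | 4 | 5 | 6 | 6 | 7 | 8 | 9
  R[10]: 1 | 2 | 3 | 4 | 5 | 6 | 7 | 8 | 9 | 10

hence w(1..10) = (2, 10, 6, 8, 4, 1, 9, 5, 3, 7).

|D(w)|=24, |Ess(w)|=8:

[(2, 9, 1), (4, 5, 1), (4, 7, 2), (5, 1, 0), (5, 3, 1), (7, 5, 3), (7, 7, 4), (8, 3, 2)]


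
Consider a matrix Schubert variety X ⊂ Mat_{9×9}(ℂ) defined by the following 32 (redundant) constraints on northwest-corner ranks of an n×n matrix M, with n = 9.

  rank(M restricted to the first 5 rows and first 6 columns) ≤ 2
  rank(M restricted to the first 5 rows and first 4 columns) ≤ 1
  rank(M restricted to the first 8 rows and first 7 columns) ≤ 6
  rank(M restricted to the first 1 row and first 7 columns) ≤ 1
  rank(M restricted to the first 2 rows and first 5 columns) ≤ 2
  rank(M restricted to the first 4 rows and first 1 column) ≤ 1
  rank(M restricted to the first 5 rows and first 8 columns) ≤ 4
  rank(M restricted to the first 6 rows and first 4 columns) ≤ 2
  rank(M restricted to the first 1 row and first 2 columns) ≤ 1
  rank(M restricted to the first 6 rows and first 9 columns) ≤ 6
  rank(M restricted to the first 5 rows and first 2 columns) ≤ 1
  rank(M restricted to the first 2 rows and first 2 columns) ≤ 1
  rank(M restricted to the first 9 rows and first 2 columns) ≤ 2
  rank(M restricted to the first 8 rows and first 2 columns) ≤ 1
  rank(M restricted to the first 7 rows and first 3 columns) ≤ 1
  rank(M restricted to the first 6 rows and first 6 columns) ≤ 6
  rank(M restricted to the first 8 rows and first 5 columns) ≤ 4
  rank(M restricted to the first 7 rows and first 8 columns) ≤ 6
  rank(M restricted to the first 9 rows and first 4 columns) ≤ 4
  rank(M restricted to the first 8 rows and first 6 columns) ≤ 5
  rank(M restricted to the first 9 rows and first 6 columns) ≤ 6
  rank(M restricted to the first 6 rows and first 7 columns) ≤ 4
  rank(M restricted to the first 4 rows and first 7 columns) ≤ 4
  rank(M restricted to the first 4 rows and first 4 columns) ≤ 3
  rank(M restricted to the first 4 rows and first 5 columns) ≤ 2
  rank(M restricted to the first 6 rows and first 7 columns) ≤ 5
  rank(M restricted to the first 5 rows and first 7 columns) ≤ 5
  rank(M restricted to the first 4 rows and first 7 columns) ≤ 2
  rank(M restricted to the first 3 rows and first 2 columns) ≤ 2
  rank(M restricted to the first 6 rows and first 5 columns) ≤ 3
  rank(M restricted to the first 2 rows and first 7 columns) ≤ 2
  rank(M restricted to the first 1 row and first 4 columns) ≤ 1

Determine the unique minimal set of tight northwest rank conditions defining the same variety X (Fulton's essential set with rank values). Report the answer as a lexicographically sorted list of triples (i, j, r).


Computing R[i][j] = min implied NW-rank bound (n=9, 32 conditions):

  R[1]: 1  1  1  1  1  1  1  1  1
  R[2]: 1  1  1  1  2  2  2  2  2
  R[3]: 1  1  1  1  2  2  2  3  3
  R[4]: 1  1  1  1  2  2  2  3  4
  R[5]: 1  1  1  1  2  2  3  4  5
  R[6]: 1  1  1  2  3  3  4  5  6
  R[7]: 1  1  1  2  3  4  5  6  7
  R[8]: 1  1  2  3  4  5  6  7  8
  R[9]: 1  2  3  4  5  6  7  8  9

the unique w with this rank table is (1, 5, 8, 9, 7, 4, 6, 3, 2).

Rothe diagram D(w) (22 cells), 5 SE-corners (essential conditions):

[(4, 7, 2), (5, 4, 1), (5, 6, 2), (7, 3, 1), (8, 2, 1)]


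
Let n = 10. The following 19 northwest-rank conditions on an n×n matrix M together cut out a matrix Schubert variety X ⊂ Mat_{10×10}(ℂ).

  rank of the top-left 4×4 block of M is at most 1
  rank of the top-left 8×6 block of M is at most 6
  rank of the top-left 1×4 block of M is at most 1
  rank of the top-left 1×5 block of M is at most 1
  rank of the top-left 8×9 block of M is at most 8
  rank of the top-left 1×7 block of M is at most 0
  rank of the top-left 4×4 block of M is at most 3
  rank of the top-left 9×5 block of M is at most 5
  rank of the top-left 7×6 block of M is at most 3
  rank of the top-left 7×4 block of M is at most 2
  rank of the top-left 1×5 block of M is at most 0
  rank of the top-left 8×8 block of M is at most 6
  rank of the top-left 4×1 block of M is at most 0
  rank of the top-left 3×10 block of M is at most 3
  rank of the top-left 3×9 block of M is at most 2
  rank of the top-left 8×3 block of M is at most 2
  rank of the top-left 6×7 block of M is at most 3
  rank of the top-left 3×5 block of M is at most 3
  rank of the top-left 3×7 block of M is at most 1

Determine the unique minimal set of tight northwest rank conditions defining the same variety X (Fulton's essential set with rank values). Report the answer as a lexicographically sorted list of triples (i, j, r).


Propagating the 19 rank bounds to every northwest block:

  row 1: 0  0  0  0  0  0  0  1  1  1
  row 2: 0  1  1  1  1  1  1  2  2  2
  row 3: 0  1  1  1  1  1  1  2  2  3
  row 4: 0  1  1  1  2  2  2  3  3  4
  row 5: 1  2  2  2  3  3  3  4  4  5
  row 6: 1  2  2  2  3  3  3  4  5  6
  row 7: 1  2  2  2  3  3  4  5  6  7
  row 8: 1  2  2  3  4  4  5  6  7  8
  row 9: 1  2  3  4  5  5  6  7  8  9
  row 10: 1  2  3  4  5  6  7  8  9  10

reading off 1-entries of Δ²R: w = (8, 2, 10, 5, 1, 9, 7, 4, 3, 6).

Rothe diagram D(w) (26 cells), 9 SE-corners (essential conditions):

[(1, 7, 0), (3, 7, 1), (3, 9, 2), (4, 1, 0), (4, 4, 1), (6, 7, 3), (7, 4, 2), (7, 6, 3), (8, 3, 2)]


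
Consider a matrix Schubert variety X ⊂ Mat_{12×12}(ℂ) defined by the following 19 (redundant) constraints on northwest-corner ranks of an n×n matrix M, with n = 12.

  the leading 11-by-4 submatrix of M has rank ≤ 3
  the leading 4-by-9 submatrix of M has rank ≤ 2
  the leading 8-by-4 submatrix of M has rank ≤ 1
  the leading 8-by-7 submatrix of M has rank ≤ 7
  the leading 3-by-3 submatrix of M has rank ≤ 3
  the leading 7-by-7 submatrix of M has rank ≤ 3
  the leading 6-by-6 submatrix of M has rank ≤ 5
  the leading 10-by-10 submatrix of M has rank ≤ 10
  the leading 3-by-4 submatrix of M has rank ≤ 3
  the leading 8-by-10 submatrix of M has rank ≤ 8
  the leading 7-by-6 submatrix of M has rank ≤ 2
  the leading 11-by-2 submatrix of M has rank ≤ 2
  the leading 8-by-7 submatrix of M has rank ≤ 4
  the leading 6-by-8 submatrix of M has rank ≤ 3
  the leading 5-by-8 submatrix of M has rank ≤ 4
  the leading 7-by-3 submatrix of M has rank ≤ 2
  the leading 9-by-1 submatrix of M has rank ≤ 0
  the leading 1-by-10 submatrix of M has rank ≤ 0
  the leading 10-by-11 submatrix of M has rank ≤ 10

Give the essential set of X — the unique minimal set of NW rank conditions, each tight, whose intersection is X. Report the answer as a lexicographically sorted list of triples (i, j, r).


The tightest implied rank at each (i,j), from the 19 conditions:

  0 | 0 | 0 | 0 | 0 | 0 | 0 | 0 | 0 | 0 | 1 | 1
  0 | 1 | 1 | 1 | 1 | 1 | 1 | 1 | 1 | 1 | 2 | 2
  0 | 1 | 1 | 1 | 2 | 2 | 2 | 2 | 2 | 2 | 3 | 3
  0 | 1 | 1 | 1 | 2 | 2 | 2 | 2 | 2 | 3 | 4 | 4
  0 | 1 | 1 | 1 | 2 | 2 | 3 | 3 | 3 | 4 | 5 | 5
  0 | 1 | 1 | 1 | 2 | 2 | 3 | 3 | 4 | 5 | 6 | 6
  0 | 1 | 1 | 1 | 2 | 2 | 3 | 4 | 5 | 6 | 7 | 7
  0 | 1 | 1 | 1 | 2 | 3 | 4 | 5 | 6 | 7 | 8 | 8
  0 | 1 | 2 | 2 | 3 | 4 | 5 | 6 | 7 | 8 | 9 | 9
  1 | 2 | 3 | 3 | 4 | 5 | 6 | 7 | 8 | 9 | 10 | 10
  1 | 2 | 3 | 3 | 4 | 5 | 6 | 7 | 8 | 9 | 10 | 11
  1 | 2 | 3 | 4 | 5 | 6 | 7 | 8 | 9 | 10 | 11 | 12

second differences of R give the permutation w = (11, 2, 5, 10, 7, 9, 8, 6, 3, 1, 12, 4).

D(w) has 39 cells with 7 SE-corners; essential set:

[(1, 10, 0), (4, 9, 2), (6, 8, 3), (7, 6, 2), (8, 4, 1), (9, 1, 0), (11, 4, 3)]
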